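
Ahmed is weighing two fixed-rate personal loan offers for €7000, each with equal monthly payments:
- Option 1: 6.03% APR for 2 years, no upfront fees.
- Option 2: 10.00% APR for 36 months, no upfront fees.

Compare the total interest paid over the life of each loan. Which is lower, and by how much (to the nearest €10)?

Option 1 by €680

Option 1: at 6.03% the monthly rate is 0.0050250, so the payment is 7,000 × 0.0050250 / (1 − 1.0050250^−24) = €310.34.
Total interest on Option 1 = 24 × €310.34 − €7,000 = €448.16.
Option 2: monthly rate = 10%/12 = 0.0083333; payment = 7,000 × 0.0083333 / (1 − (1+0.0083333)^−36) = €225.87.
Total interest on Option 2 = 36 × €225.87 − €7,000 = €1,131.32.
Option 1 is lower by €683.16.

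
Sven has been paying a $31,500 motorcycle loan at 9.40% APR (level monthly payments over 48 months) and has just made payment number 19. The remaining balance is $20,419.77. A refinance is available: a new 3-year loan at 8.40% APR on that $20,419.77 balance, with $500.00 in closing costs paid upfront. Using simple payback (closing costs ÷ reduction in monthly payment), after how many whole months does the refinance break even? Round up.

Current payment = 31,500 × 9.4%/12 / (1 − (1+0.0078333)^−48) = $789.88.
Refinanced payment = 20,419.77 × 0.0070000 / (1 − (1+0.0070000)^−36) = $643.66.
Monthly savings = $789.88 − $643.66 = $146.22.
Break-even = $500.00 / $146.22 = 3.42 → 4 months.

4 months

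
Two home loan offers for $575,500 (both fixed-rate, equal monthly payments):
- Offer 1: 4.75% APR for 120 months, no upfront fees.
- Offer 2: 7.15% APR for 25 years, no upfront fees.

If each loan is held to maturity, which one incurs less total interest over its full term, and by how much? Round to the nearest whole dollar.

Offer 1 by $512,746

Offer 1: monthly rate = 4.75%/12 = 0.0039583; payment = 575,500 × 0.0039583 / (1 − (1+0.0039583)^−120) = $6,033.99.
Total interest on Offer 1 = 120 × $6,033.99 − $575,500 = $148,578.80.
Offer 2: at 7.15% the monthly rate is 0.0059583, so the payment is 575,500 × 0.0059583 / (1 − 1.0059583^−300) = $4,122.75.
Total interest on Offer 2 = 300 × $4,122.75 − $575,500 = $661,325.00.
Offer 1 is lower by $512,746.20.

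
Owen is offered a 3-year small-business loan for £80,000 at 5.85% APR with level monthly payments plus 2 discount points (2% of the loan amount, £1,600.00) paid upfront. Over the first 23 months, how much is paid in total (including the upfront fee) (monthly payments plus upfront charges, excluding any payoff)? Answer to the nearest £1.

At 5.85% the monthly rate is 0.0048750, so the payment is 80,000 × 0.0048750 / (1 − 1.0048750^−36) = £2,428.32.
Total outlay = 23 × £2,428.32 + £1,600.00 = £57,451.36.

£57,451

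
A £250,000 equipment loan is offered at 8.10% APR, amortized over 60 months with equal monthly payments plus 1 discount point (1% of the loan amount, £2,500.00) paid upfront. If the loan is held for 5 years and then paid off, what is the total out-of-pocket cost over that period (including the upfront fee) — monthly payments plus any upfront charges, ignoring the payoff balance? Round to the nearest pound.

Monthly rate = 8.1%/12 = 0.0067500; payment = 250,000 × 0.0067500 / (1 − (1+0.0067500)^−60) = £5,081.07.
Total outlay = 60 × £5,081.07 + £2,500.00 = £307,364.20.

£307,364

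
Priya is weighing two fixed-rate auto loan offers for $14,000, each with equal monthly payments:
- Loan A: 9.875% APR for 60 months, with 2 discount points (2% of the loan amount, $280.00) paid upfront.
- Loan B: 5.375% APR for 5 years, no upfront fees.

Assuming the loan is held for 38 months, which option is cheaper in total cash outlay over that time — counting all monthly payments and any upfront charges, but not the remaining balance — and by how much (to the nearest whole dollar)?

Loan A: monthly rate = 9.875%/12 = 0.0082292; payment = 14,000 × 0.0082292 / (1 − (1+0.0082292)^−60) = $296.60.
Loan B: monthly rate = 5.375%/12 = 0.0044792; payment = 14,000 × 0.0044792 / (1 − (1+0.0044792)^−60) = $266.61.
Over 38 months: Loan A costs 38 × $296.60 + $280.00 = $11,550.80; Loan B costs 38 × $266.61 = $10,131.18.
Loan B is cheaper by $11,550.80 − $10,131.18 = $1,419.62.

Loan B by $1,420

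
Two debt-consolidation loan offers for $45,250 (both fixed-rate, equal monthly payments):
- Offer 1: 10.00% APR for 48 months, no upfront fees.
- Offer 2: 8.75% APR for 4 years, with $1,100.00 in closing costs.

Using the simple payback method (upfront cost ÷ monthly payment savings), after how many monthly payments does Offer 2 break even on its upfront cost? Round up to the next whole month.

41 months

Offer 1: at 10.00% the monthly rate is 0.0083333, so the payment is 45,250 × 0.0083333 / (1 − 1.0083333^−48) = $1,147.66.
Offer 2: monthly rate = 8.75%/12 = 0.0072917; payment = 45,250 × 0.0072917 / (1 − (1+0.0072917)^−48) = $1,120.68.
Monthly savings = $1,147.66 − $1,120.68 = $26.98.
Break-even = $1,100.00 / $26.98 = 40.77 → 41 months.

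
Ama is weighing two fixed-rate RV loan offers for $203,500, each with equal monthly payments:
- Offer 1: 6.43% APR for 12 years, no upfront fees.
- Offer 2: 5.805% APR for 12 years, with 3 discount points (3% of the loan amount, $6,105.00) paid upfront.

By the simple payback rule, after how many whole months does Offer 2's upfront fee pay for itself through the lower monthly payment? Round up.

Offer 1: monthly rate = 6.43%/12 = 0.0053583; payment = 203,500 × 0.0053583 / (1 − (1+0.0053583)^−144) = $2,031.43.
Offer 2: at 5.805% the monthly rate is 0.0048375, so the payment is 203,500 × 0.0048375 / (1 − 1.0048375^−144) = $1,965.38.
Monthly savings = $2,031.43 − $1,965.38 = $66.05.
Break-even = $6,105.00 / $66.05 = 92.43 → 93 months.

93 months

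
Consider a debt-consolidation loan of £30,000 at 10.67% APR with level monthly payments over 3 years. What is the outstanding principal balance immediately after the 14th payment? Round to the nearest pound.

£19,454

With monthly rate i = 10.67%/12 = 0.0088917, the balance after k of n payments is P · [(1+i)^n − (1+i)^k] / [(1+i)^n − 1].
(1+0.0088917)^36 = 1.37531840 and (1+0.0088917)^14 = 1.13194021, so the balance is 30,000 × (1.37531840 − 1.13194021) / (1.37531840 − 1) = £19,453.74.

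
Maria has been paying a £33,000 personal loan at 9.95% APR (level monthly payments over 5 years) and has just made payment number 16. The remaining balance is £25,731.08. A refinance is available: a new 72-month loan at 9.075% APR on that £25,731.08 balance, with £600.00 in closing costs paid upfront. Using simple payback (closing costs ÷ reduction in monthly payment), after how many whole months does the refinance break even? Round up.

Current payment = 33,000 × 9.95%/12 / (1 − (1+0.0082917)^−60) = £700.34.
Refinanced payment = 25,731.08 × 0.0075625 / (1 − (1+0.0075625)^−72) = £464.77.
Monthly savings = £700.34 − £464.77 = £235.57.
Break-even = £600.00 / £235.57 = 2.55 → 3 months.

3 months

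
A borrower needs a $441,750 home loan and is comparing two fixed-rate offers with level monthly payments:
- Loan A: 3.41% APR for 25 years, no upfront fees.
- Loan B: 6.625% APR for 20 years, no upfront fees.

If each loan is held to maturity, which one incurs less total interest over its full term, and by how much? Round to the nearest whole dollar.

Loan A: monthly rate = 3.41%/12 = 0.0028417; payment = 441,750 × 0.0028417 / (1 − (1+0.0028417)^−300) = $2,190.24.
Total interest on Loan A = 300 × $2,190.24 − $441,750 = $215,322.00.
Loan B: monthly rate = 6.625%/12 = 0.0055208; payment = 441,750 × 0.0055208 / (1 − (1+0.0055208)^−240) = $3,326.16.
Total interest on Loan B = 240 × $3,326.16 − $441,750 = $356,528.40.
Loan A is lower by $141,206.40.

Loan A by $141,206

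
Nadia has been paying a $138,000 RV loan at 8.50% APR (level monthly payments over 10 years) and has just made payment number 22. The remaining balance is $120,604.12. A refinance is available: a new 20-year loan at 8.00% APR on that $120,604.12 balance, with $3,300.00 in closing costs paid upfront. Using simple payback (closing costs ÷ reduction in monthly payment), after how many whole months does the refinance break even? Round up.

Current payment = 138,000 × 8.5%/12 / (1 − (1+0.0070833)^−120) = $1,711.00.
Refinanced payment = 120,604.12 × 0.0066667 / (1 − (1+0.0066667)^−240) = $1,008.78.
Monthly savings = $1,711.00 − $1,008.78 = $702.22.
Break-even = $3,300.00 / $702.22 = 4.70 → 5 months.

5 months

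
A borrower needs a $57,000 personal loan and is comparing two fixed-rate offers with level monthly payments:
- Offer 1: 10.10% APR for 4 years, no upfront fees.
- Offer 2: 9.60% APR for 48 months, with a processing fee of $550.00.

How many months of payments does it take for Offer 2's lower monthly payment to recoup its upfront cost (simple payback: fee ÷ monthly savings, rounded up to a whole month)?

Offer 1: at 10.10% the monthly rate is 0.0084167, so the payment is 57,000 × 0.0084167 / (1 − 1.0084167^−48) = $1,448.41.
Offer 2: at 9.60% the monthly rate is 0.0080000, so the payment is 57,000 × 0.0080000 / (1 − 1.0080000^−48) = $1,434.74.
Monthly savings = $1,448.41 − $1,434.74 = $13.67.
Break-even = $550.00 / $13.67 = 40.23 → 41 months.

41 months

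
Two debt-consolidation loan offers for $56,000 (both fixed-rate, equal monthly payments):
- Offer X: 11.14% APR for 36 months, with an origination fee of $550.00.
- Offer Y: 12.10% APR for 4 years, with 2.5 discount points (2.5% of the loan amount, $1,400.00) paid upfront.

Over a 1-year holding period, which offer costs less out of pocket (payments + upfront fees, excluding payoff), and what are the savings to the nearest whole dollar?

Offer Y by $3,466

Offer X: at 11.14% the monthly rate is 0.0092833, so the payment is 56,000 × 0.0092833 / (1 − 1.0092833^−36) = $1,837.08.
Offer Y: monthly rate = 12.1%/12 = 0.0100833; payment = 56,000 × 0.0100833 / (1 − (1+0.0100833)^−48) = $1,477.45.
Over 12 months: Offer X costs 12 × $1,837.08 + $550.00 = $22,594.96; Offer Y costs 12 × $1,477.45 + $1,400.00 = $19,129.40.
Offer Y is cheaper by $22,594.96 − $19,129.40 = $3,465.56.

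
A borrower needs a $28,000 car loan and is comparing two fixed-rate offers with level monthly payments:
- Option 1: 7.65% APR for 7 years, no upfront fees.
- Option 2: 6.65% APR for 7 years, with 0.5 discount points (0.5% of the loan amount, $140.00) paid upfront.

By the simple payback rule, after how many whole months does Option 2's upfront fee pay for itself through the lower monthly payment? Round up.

Option 1: monthly rate = 7.65%/12 = 0.0063750; payment = 28,000 × 0.0063750 / (1 − (1+0.0063750)^−84) = $431.55.
Option 2: monthly rate = 6.65%/12 = 0.0055417; payment = 28,000 × 0.0055417 / (1 − (1+0.0055417)^−84) = $417.82.
Monthly savings = $431.55 − $417.82 = $13.73.
Break-even = $140.00 / $13.73 = 10.20 → 11 months.

11 months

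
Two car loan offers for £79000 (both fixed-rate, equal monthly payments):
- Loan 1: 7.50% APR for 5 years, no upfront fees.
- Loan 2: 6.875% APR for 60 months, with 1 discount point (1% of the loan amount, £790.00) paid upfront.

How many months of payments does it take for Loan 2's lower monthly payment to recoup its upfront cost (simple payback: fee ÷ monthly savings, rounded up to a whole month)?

34 months

Loan 1: monthly rate = 7.5%/12 = 0.0062500; payment = 79,000 × 0.0062500 / (1 − (1+0.0062500)^−60) = £1,583.00.
Loan 2: at 6.875% the monthly rate is 0.0057292, so the payment is 79,000 × 0.0057292 / (1 − 1.0057292^−60) = £1,559.64.
Monthly savings = £1,583.00 − £1,559.64 = £23.36.
Break-even = £790.00 / £23.36 = 33.82 → 34 months.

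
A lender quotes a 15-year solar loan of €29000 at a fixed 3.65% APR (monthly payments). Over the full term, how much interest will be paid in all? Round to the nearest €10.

At 3.65% the monthly rate is 0.0030417, so the payment is 29,000 × 0.0030417 / (1 − 1.0030417^−180) = €209.46.
Total paid = 180 × €209.46 = €37,702.80; interest = €37,702.80 − €29,000 = €8,702.80.

€8,700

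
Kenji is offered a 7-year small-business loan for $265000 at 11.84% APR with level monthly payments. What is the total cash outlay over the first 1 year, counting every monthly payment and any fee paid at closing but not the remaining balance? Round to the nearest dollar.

At 11.84% the monthly rate is 0.0098667, so the payment is 265,000 × 0.0098667 / (1 − 1.0098667^−84) = $4,655.33.
Total outlay = 12 × $4,655.33 = $55,863.96.

$55,864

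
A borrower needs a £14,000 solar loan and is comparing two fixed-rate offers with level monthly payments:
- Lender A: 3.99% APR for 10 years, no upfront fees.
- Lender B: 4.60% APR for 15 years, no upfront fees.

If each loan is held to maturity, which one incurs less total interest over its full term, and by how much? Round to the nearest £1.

Lender A: at 3.99% the monthly rate is 0.0033250, so the payment is 14,000 × 0.0033250 / (1 − 1.0033250^−120) = £141.68.
Total interest on Lender A = 120 × £141.68 − £14,000 = £3,001.60.
Lender B: at 4.60% the monthly rate is 0.0038333, so the payment is 14,000 × 0.0038333 / (1 − 1.0038333^−180) = £107.82.
Total interest on Lender B = 180 × £107.82 − £14,000 = £5,407.60.
Lender A is lower by £2,406.00.

Lender A by £2,406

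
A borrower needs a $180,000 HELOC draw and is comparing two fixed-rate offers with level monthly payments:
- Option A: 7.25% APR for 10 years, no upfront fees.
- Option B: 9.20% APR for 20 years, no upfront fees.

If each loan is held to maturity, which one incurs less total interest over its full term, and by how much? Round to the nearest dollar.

Option A: at 7.25% the monthly rate is 0.0060417, so the payment is 180,000 × 0.0060417 / (1 − 1.0060417^−120) = $2,113.22.
Total interest on Option A = 120 × $2,113.22 − $180,000 = $73,586.40.
Option B: at 9.20% the monthly rate is 0.0076667, so the payment is 180,000 × 0.0076667 / (1 − 1.0076667^−240) = $1,642.73.
Total interest on Option B = 240 × $1,642.73 − $180,000 = $214,255.20.
Option A is lower by $140,668.80.

Option A by $140,669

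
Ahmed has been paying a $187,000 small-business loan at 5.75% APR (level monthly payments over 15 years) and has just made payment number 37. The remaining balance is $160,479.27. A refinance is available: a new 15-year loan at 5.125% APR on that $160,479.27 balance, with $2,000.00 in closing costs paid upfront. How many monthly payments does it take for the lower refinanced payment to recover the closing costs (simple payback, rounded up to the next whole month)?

Current payment = 187,000 × 5.75%/12 / (1 − (1+0.0047917)^−180) = $1,552.87.
Refinanced payment = 160,479.27 × 0.0042708 / (1 − (1+0.0042708)^−180) = $1,279.53.
Monthly savings = $1,552.87 − $1,279.53 = $273.34.
Break-even = $2,000.00 / $273.34 = 7.32 → 8 months.

8 months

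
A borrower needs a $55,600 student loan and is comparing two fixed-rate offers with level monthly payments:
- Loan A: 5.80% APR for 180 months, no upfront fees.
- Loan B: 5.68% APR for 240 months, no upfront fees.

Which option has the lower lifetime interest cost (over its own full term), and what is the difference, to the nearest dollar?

Loan A: at 5.80% the monthly rate is 0.0048333, so the payment is 55,600 × 0.0048333 / (1 − 1.0048333^−180) = $463.20.
Total interest on Loan A = 180 × $463.20 − $55,600 = $27,776.00.
Loan B: monthly rate = 5.68%/12 = 0.0047333; payment = 55,600 × 0.0047333 / (1 − (1+0.0047333)^−240) = $388.14.
Total interest on Loan B = 240 × $388.14 − $55,600 = $37,553.60.
Loan A is lower by $9,777.60.

Loan A by $9,778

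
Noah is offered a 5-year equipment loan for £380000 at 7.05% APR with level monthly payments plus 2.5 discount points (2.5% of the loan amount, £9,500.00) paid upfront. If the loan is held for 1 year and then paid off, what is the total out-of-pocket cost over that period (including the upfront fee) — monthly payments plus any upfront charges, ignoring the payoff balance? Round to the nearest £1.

At 7.05% the monthly rate is 0.0058750, so the payment is 380,000 × 0.0058750 / (1 − 1.0058750^−60) = £7,533.42.
Total outlay = 12 × £7,533.42 + £9,500.00 = £99,901.04.

£99,901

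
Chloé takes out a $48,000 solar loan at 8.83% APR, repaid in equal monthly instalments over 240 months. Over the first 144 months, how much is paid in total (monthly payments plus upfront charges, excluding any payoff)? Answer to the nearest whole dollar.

Monthly rate = 8.83%/12 = 0.0073583; payment = 48,000 × 0.0073583 / (1 − (1+0.0073583)^−240) = $426.63.
Total outlay = 144 × $426.63 = $61,434.72.

$61,435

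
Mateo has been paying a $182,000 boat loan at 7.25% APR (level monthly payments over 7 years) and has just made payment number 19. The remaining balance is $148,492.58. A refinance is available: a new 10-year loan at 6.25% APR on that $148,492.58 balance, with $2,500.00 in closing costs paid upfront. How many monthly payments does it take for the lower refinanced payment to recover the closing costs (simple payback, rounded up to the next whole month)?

3 months

Current payment = 182,000 × 7.25%/12 / (1 − (1+0.0060417)^−84) = $2,769.16.
Refinanced payment = 148,492.58 × 0.0052083 / (1 − (1+0.0052083)^−120) = $1,667.28.
Monthly savings = $2,769.16 − $1,667.28 = $1,101.88.
Break-even = $2,500.00 / $1,101.88 = 2.27 → 3 months.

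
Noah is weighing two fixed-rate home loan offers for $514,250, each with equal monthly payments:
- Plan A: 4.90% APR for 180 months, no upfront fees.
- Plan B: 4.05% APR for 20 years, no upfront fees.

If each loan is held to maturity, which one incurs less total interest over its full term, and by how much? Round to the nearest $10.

Plan A: monthly rate = 4.9%/12 = 0.0040833; payment = 514,250 × 0.0040833 / (1 − (1+0.0040833)^−180) = $4,039.92.
Total interest on Plan A = 180 × $4,039.92 − $514,250 = $212,935.60.
Plan B: at 4.05% the monthly rate is 0.0033750, so the payment is 514,250 × 0.0033750 / (1 − 1.0033750^−240) = $3,129.82.
Total interest on Plan B = 240 × $3,129.82 − $514,250 = $236,906.80.
Plan A is lower by $23,971.20.

Plan A by $23,970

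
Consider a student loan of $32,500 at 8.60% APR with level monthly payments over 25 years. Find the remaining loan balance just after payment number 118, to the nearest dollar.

$26,784

With monthly rate i = 8.6%/12 = 0.0071667, the balance after k of n payments is P · [(1+i)^n − (1+i)^k] / [(1+i)^n − 1].
(1+0.0071667)^300 = 8.51928524 and (1+0.0071667)^118 = 2.32251526, so the balance is 32,500 × (8.51928524 − 2.32251526) / (8.51928524 − 1) = $26,783.80.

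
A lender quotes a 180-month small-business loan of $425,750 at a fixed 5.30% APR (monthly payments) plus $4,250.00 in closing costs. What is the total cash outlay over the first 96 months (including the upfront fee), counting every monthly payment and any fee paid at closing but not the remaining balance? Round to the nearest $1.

At 5.30% the monthly rate is 0.0044167, so the payment is 425,750 × 0.0044167 / (1 − 1.0044167^−180) = $3,433.71.
Total outlay = 96 × $3,433.71 + $4,250.00 = $333,886.16.

$333,886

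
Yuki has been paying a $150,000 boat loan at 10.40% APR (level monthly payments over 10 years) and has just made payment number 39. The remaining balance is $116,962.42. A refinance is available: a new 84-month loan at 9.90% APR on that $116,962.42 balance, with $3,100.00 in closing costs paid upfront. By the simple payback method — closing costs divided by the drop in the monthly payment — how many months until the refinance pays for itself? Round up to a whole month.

Current payment = 150,000 × 10.4%/12 / (1 − (1+0.0086667)^−120) = $2,015.64.
Refinanced payment = 116,962.42 × 0.0082500 / (1 − (1+0.0082500)^−84) = $1,935.68.
Monthly savings = $2,015.64 − $1,935.68 = $79.96.
Break-even = $3,100.00 / $79.96 = 38.77 → 39 months.

39 months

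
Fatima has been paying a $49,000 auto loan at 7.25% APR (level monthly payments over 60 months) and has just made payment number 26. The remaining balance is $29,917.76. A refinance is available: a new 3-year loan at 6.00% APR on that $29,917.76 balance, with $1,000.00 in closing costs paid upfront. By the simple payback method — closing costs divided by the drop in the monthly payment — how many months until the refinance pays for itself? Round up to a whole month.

Current payment = 49,000 × 7.25%/12 / (1 − (1+0.0060417)^−60) = $976.05.
Refinanced payment = 29,917.76 × 0.0050000 / (1 − (1+0.0050000)^−36) = $910.16.
Monthly savings = $976.05 − $910.16 = $65.89.
Break-even = $1,000.00 / $65.89 = 15.18 → 16 months.

16 months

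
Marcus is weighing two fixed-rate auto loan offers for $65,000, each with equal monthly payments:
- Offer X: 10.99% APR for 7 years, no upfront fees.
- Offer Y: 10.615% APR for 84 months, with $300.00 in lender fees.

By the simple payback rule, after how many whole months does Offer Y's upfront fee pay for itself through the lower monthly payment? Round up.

Offer X: at 10.99% the monthly rate is 0.0091583, so the payment is 65,000 × 0.0091583 / (1 − 1.0091583^−84) = $1,112.62.
Offer Y: monthly rate = 10.615%/12 = 0.0088458; payment = 65,000 × 0.0088458 / (1 − (1+0.0088458)^−84) = $1,099.84.
Monthly savings = $1,112.62 − $1,099.84 = $12.78.
Break-even = $300.00 / $12.78 = 23.47 → 24 months.

24 months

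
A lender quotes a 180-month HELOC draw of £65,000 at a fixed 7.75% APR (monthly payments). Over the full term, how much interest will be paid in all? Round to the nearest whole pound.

£45,129

At 7.75% the monthly rate is 0.0064583, so the payment is 65,000 × 0.0064583 / (1 − 1.0064583^−180) = £611.83.
Total paid = 180 × £611.83 = £110,129.40; interest = £110,129.40 − £65,000 = £45,129.40.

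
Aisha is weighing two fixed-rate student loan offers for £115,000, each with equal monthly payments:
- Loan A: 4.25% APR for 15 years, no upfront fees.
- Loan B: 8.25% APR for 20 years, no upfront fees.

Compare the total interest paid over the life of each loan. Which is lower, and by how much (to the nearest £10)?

Loan A: monthly rate = 4.25%/12 = 0.0035417; payment = 115,000 × 0.0035417 / (1 − (1+0.0035417)^−180) = £865.12.
Total interest on Loan A = 180 × £865.12 − £115,000 = £40,721.60.
Loan B: at 8.25% the monthly rate is 0.0068750, so the payment is 115,000 × 0.0068750 / (1 − 1.0068750^−240) = £979.88.
Total interest on Loan B = 240 × £979.88 − £115,000 = £120,171.20.
Loan A is lower by £79,449.60.

Loan A by £79,450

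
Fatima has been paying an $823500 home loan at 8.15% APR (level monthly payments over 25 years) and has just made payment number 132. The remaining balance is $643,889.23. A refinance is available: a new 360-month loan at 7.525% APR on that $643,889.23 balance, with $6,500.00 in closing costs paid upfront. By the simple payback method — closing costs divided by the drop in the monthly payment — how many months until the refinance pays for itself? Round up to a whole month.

Current payment = 823,500 × 8.15%/12 / (1 − (1+0.0067917)^−300) = $6,437.95.
Refinanced payment = 643,889.23 × 0.0062708 / (1 − (1+0.0062708)^−360) = $4,513.19.
Monthly savings = $6,437.95 − $4,513.19 = $1,924.76.
Break-even = $6,500.00 / $1,924.76 = 3.38 → 4 months.

4 months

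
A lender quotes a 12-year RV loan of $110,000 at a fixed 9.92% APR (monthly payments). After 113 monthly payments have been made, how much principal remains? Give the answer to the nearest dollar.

$35,681

With monthly rate i = 9.92%/12 = 0.0082667, the balance after k of n payments is P · [(1+i)^n − (1+i)^k] / [(1+i)^n − 1].
(1+0.0082667)^144 = 3.27234427 and (1+0.0082667)^113 = 2.53525290, so the balance is 110,000 × (3.27234427 − 2.53525290) / (3.27234427 − 1) = $35,681.24.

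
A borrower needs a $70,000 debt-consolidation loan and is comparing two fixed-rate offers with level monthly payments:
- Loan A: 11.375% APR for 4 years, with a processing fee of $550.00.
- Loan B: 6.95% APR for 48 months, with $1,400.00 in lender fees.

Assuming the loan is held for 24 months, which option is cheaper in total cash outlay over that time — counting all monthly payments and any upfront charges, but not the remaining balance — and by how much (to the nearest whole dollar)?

Loan A: monthly rate = 11.375%/12 = 0.0094792; payment = 70,000 × 0.0094792 / (1 − (1+0.0094792)^−48) = $1,821.96.
Loan B: at 6.95% the monthly rate is 0.0057917, so the payment is 70,000 × 0.0057917 / (1 − 1.0057917^−48) = $1,674.61.
Over 24 months: Loan A costs 24 × $1,821.96 + $550.00 = $44,277.04; Loan B costs 24 × $1,674.61 + $1,400.00 = $41,590.64.
Loan B is cheaper by $44,277.04 − $41,590.64 = $2,686.40.

Loan B by $2,686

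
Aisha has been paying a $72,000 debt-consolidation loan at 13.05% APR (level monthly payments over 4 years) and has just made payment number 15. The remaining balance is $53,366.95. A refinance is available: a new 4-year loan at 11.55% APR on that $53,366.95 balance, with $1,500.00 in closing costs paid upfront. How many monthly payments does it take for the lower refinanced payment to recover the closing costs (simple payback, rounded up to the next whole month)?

3 months

Current payment = 72,000 × 13.05%/12 / (1 − (1+0.0108750)^−48) = $1,933.37.
Refinanced payment = 53,366.95 × 0.0096250 / (1 − (1+0.0096250)^−48) = $1,393.59.
Monthly savings = $1,933.37 − $1,393.59 = $539.78.
Break-even = $1,500.00 / $539.78 = 2.78 → 3 months.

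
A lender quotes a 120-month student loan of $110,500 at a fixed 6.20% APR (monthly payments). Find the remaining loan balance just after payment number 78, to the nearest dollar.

With monthly rate i = 6.2%/12 = 0.0051667, the balance after k of n payments is P · [(1+i)^n − (1+i)^k] / [(1+i)^n − 1].
(1+0.0051667)^120 = 1.85596324 and (1+0.0051667)^78 = 1.49475526, so the balance is 110,500 × (1.85596324 − 1.49475526) / (1.85596324 − 1) = $46,629.90.

$46,630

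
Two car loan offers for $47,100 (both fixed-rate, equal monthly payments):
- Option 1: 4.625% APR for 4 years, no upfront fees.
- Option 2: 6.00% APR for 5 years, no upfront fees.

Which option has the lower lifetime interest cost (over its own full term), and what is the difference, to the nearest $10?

Option 1 by $2,950

Option 1: monthly rate = 4.625%/12 = 0.0038542; payment = 47,100 × 0.0038542 / (1 − (1+0.0038542)^−48) = $1,076.70.
Total interest on Option 1 = 48 × $1,076.70 − $47,100 = $4,581.60.
Option 2: at 6.00% the monthly rate is 0.0050000, so the payment is 47,100 × 0.0050000 / (1 − 1.0050000^−60) = $910.57.
Total interest on Option 2 = 60 × $910.57 − $47,100 = $7,534.20.
Option 1 is lower by $2,952.60.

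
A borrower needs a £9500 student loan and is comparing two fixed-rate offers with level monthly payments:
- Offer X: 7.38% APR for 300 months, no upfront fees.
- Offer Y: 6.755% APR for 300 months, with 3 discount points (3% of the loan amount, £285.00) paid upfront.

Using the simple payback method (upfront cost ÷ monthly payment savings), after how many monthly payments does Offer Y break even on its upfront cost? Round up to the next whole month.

Offer X: monthly rate = 7.38%/12 = 0.0061500; payment = 9,500 × 0.0061500 / (1 − (1+0.0061500)^−300) = £69.46.
Offer Y: at 6.755% the monthly rate is 0.0056292, so the payment is 9,500 × 0.0056292 / (1 − 1.0056292^−300) = £65.67.
Monthly savings = £69.46 − £65.67 = £3.79.
Break-even = £285.00 / £3.79 = 75.20 → 76 months.

76 months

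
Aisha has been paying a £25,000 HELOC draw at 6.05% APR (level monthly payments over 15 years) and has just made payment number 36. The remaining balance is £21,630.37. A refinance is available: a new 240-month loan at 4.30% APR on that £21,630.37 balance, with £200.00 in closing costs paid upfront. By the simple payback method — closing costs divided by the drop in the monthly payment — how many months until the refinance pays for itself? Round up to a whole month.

3 months

Current payment = 25,000 × 6.05%/12 / (1 − (1+0.0050417)^−180) = £211.64.
Refinanced payment = 21,630.37 × 0.0035833 / (1 − (1+0.0035833)^−240) = £134.52.
Monthly savings = £211.64 − £134.52 = £77.12.
Break-even = £200.00 / £77.12 = 2.59 → 3 months.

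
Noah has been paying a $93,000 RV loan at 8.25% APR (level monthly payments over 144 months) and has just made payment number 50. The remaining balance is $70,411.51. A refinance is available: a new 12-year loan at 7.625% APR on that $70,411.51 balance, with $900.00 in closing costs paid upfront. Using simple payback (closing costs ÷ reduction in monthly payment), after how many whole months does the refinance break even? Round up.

Current payment = 93,000 × 8.25%/12 / (1 − (1+0.0068750)^−144) = $1,019.47.
Refinanced payment = 70,411.51 × 0.0063542 / (1 − (1+0.0063542)^−144) = $747.77.
Monthly savings = $1,019.47 − $747.77 = $271.70.
Break-even = $900.00 / $271.70 = 3.31 → 4 months.

4 months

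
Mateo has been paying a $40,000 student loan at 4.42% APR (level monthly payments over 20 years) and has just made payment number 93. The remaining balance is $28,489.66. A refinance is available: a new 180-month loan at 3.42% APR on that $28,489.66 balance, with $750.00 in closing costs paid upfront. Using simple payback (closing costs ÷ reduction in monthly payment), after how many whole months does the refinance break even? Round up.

Current payment = 40,000 × 4.42%/12 / (1 − (1+0.0036833)^−240) = $251.34.
Refinanced payment = 28,489.66 × 0.0028500 / (1 − (1+0.0028500)^−180) = $202.55.
Monthly savings = $251.34 − $202.55 = $48.79.
Break-even = $750.00 / $48.79 = 15.37 → 16 months.

16 months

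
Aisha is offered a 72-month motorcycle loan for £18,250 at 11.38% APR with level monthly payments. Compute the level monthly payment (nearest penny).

Monthly rate = 11.38%/12 = 0.0094833; payment = 18,250 × 0.0094833 / (1 − (1+0.0094833)^−72) = £350.93.

£350.93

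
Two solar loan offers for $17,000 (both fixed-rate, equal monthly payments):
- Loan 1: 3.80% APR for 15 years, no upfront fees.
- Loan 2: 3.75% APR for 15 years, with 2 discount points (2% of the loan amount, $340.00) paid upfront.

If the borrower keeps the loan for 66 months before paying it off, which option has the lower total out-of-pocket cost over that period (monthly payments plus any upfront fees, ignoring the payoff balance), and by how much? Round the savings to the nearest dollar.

Loan 1: monthly rate = 3.8%/12 = 0.0031667; payment = 17,000 × 0.0031667 / (1 − (1+0.0031667)^−180) = $124.05.
Loan 2: monthly rate = 3.75%/12 = 0.0031250; payment = 17,000 × 0.0031250 / (1 − (1+0.0031250)^−180) = $123.63.
Over 66 months: Loan 1 costs 66 × $124.05 = $8,187.30; Loan 2 costs 66 × $123.63 + $340.00 = $8,499.58.
Loan 1 is cheaper by $8,499.58 − $8,187.30 = $312.28.

Loan 1 by $312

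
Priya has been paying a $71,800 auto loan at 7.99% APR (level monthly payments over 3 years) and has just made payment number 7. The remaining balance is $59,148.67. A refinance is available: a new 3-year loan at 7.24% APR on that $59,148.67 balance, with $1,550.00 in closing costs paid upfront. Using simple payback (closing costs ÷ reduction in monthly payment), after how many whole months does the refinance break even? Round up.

Current payment = 71,800 × 7.99%/12 / (1 − (1+0.0066583)^−36) = $2,249.62.
Refinanced payment = 59,148.67 × 0.0060333 / (1 − (1+0.0060333)^−36) = $1,832.84.
Monthly savings = $2,249.62 − $1,832.84 = $416.78.
Break-even = $1,550.00 / $416.78 = 3.72 → 4 months.

4 months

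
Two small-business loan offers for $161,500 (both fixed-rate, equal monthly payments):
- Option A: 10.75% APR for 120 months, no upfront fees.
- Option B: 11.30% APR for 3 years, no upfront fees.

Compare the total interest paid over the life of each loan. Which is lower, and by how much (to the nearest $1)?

Option B by $73,054

Option A: monthly rate = 10.75%/12 = 0.0089583; payment = 161,500 × 0.0089583 / (1 − (1+0.0089583)^−120) = $2,201.87.
Total interest on Option A = 120 × $2,201.87 − $161,500 = $102,724.40.
Option B: at 11.30% the monthly rate is 0.0094167, so the payment is 161,500 × 0.0094167 / (1 − 1.0094167^−36) = $5,310.28.
Total interest on Option B = 36 × $5,310.28 − $161,500 = $29,670.08.
Option B is lower by $73,054.32.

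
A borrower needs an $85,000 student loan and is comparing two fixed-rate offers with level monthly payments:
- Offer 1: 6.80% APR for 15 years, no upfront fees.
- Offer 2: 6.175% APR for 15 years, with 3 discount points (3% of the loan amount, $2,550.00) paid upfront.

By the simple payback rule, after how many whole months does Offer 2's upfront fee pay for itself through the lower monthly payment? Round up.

88 months

Offer 1: monthly rate = 6.8%/12 = 0.0056667; payment = 85,000 × 0.0056667 / (1 − (1+0.0056667)^−180) = $754.53.
Offer 2: at 6.175% the monthly rate is 0.0051458, so the payment is 85,000 × 0.0051458 / (1 − 1.0051458^−180) = $725.34.
Monthly savings = $754.53 − $725.34 = $29.19.
Break-even = $2,550.00 / $29.19 = 87.36 → 88 months.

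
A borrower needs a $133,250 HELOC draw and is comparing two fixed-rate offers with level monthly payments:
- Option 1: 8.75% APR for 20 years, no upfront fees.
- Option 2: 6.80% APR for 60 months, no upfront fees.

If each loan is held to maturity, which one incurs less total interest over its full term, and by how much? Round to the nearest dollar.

Option 1: at 8.75% the monthly rate is 0.0072917, so the payment is 133,250 × 0.0072917 / (1 − 1.0072917^−240) = $1,177.54.
Total interest on Option 1 = 240 × $1,177.54 − $133,250 = $149,359.60.
Option 2: at 6.80% the monthly rate is 0.0056667, so the payment is 133,250 × 0.0056667 / (1 − 1.0056667^−60) = $2,625.95.
Total interest on Option 2 = 60 × $2,625.95 − $133,250 = $24,307.00.
Option 2 is lower by $125,052.60.

Option 2 by $125,053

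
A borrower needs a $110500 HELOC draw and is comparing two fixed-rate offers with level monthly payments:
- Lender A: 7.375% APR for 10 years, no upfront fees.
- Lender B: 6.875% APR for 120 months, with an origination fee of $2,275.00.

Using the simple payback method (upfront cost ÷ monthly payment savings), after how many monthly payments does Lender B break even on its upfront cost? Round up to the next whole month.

Lender A: monthly rate = 7.375%/12 = 0.0061458; payment = 110,500 × 0.0061458 / (1 − (1+0.0061458)^−120) = $1,304.46.
Lender B: at 6.875% the monthly rate is 0.0057292, so the payment is 110,500 × 0.0057292 / (1 − 1.0057292^−120) = $1,275.89.
Monthly savings = $1,304.46 − $1,275.89 = $28.57.
Break-even = $2,275.00 / $28.57 = 79.63 → 80 months.

80 months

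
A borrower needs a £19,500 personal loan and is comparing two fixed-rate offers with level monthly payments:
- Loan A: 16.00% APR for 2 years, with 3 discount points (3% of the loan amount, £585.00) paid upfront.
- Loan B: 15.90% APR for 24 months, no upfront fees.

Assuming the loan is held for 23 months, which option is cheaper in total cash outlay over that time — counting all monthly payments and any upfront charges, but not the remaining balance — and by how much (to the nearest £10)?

Loan A: at 16.00% the monthly rate is 0.0133333, so the payment is 19,500 × 0.0133333 / (1 − 1.0133333^−24) = £954.78.
Loan B: at 15.90% the monthly rate is 0.0132500, so the payment is 19,500 × 0.0132500 / (1 − 1.0132500^−24) = £953.85.
Over 23 months: Loan A costs 23 × £954.78 + £585.00 = £22,544.94; Loan B costs 23 × £953.85 = £21,938.55.
Loan B is cheaper by £22,544.94 − £21,938.55 = £606.39.

Loan B by £610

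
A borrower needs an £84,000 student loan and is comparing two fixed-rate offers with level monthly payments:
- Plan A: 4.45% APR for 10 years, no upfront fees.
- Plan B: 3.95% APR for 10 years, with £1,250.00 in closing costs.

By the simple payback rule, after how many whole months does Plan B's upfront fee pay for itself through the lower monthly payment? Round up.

Plan A: monthly rate = 4.45%/12 = 0.0037083; payment = 84,000 × 0.0037083 / (1 − (1+0.0037083)^−120) = £868.54.
Plan B: monthly rate = 3.95%/12 = 0.0032917; payment = 84,000 × 0.0032917 / (1 − (1+0.0032917)^−120) = £848.46.
Monthly savings = £868.54 − £848.46 = £20.08.
Break-even = £1,250.00 / £20.08 = 62.25 → 63 months.

63 months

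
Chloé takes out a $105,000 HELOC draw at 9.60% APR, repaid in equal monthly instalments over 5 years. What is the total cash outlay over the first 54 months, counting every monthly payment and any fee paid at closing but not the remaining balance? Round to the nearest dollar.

$119,358

Monthly rate = 9.6%/12 = 0.0080000; payment = 105,000 × 0.0080000 / (1 − (1+0.0080000)^−60) = $2,210.33.
Total outlay = 54 × $2,210.33 = $119,357.82.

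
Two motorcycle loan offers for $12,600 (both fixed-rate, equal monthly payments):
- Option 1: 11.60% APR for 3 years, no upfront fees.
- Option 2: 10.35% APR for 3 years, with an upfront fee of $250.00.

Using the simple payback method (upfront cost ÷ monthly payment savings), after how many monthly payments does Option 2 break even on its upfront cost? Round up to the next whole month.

34 months

Option 1: at 11.60% the monthly rate is 0.0096667, so the payment is 12,600 × 0.0096667 / (1 − 1.0096667^−36) = $416.10.
Option 2: at 10.35% the monthly rate is 0.0086250, so the payment is 12,600 × 0.0086250 / (1 − 1.0086250^−36) = $408.64.
Monthly savings = $416.10 − $408.64 = $7.46.
Break-even = $250.00 / $7.46 = 33.51 → 34 months.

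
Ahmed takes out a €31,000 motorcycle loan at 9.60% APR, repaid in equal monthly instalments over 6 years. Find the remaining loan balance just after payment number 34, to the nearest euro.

€18,551

With monthly rate i = 9.6%/12 = 0.0080000, the balance after k of n payments is P · [(1+i)^n − (1+i)^k] / [(1+i)^n − 1].
(1+0.0080000)^72 = 1.77483634 and (1+0.0080000)^34 = 1.31116725, so the balance is 31,000 × (1.77483634 − 1.31116725) / (1.77483634 − 1) = €18,550.68.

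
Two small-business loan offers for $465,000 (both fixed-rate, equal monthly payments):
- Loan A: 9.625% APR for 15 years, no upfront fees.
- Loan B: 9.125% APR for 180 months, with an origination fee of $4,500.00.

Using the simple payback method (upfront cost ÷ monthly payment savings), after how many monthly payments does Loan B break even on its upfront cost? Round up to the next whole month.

Loan A: at 9.625% the monthly rate is 0.0080208, so the payment is 465,000 × 0.0080208 / (1 − 1.0080208^−180) = $4,890.78.
Loan B: at 9.125% the monthly rate is 0.0076042, so the payment is 465,000 × 0.0076042 / (1 − 1.0076042^−180) = $4,750.98.
Monthly savings = $4,890.78 − $4,750.98 = $139.80.
Break-even = $4,500.00 / $139.80 = 32.19 → 33 months.

33 months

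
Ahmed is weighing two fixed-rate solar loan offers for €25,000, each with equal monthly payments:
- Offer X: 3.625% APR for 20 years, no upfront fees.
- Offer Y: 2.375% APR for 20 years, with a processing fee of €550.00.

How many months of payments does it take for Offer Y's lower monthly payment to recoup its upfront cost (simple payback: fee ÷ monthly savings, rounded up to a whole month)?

36 months

Offer X: monthly rate = 3.625%/12 = 0.0030208; payment = 25,000 × 0.0030208 / (1 − (1+0.0030208)^−240) = €146.60.
Offer Y: at 2.375% the monthly rate is 0.0019792, so the payment is 25,000 × 0.0019792 / (1 − 1.0019792^−240) = €130.96.
Monthly savings = €146.60 − €130.96 = €15.64.
Break-even = €550.00 / €15.64 = 35.17 → 36 months.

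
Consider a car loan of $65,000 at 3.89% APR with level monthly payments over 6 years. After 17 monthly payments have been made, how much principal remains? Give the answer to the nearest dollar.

With monthly rate i = 3.89%/12 = 0.0032417, the balance after k of n payments is P · [(1+i)^n − (1+i)^k] / [(1+i)^n − 1].
(1+0.0032417)^72 = 1.26240990 and (1+0.0032417)^17 = 1.05656091, so the balance is 65,000 × (1.26240990 − 1.05656091) / (1.26240990 − 1) = $50,989.63.

$50,990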